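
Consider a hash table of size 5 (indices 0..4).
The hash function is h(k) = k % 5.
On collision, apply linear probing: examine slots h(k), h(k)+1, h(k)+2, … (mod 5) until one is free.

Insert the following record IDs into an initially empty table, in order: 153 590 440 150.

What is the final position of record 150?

153 hashes to 3; slot 3 is free -> place at 3.
590 hashes to 0; slot 0 is free -> place at 0.
440 hashes to 0; 0 taken -> place at 1.
150 hashes to 0; 0,1 taken -> place at 2.
Table: [590, 440, 150, 153, _]

2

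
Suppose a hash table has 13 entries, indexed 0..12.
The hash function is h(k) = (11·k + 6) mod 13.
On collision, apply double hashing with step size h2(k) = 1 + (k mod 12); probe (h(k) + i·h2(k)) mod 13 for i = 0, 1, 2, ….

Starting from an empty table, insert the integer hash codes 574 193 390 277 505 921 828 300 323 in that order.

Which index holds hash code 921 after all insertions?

574: h=2 → slot 2
193: h=10 → slot 10
390: h=6 → slot 6
277: h=11 → slot 11
505: h=10, h2=2, probe 10,12 → slot 12
921: h=10, h2=10, probe 10,7 → slot 7
828: h=1 → slot 1
300: h=4 → slot 4
323: h=10, h2=12, probe 10,9 → slot 9
Table: [-, 828, 574, -, 300, -, 390, 921, -, 323, 193, 277, 505]

7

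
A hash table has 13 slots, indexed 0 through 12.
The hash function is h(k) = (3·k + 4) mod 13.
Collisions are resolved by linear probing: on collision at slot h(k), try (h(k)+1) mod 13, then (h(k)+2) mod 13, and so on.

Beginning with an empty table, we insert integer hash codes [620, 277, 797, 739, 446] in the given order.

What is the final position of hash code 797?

Insert 620: h=5, slot 5 empty => index 5.
Insert 277: h=3, slot 3 empty => index 3.
Insert 797: h=3, slot 3 occupied => index 4.
Insert 739: h=11, slot 11 empty => index 11.
Insert 446: h=3, slots 3,4,5 occupied => index 6.
Table: [-, -, -, 277, 797, 620, 446, -, -, -, -, 739, -]

4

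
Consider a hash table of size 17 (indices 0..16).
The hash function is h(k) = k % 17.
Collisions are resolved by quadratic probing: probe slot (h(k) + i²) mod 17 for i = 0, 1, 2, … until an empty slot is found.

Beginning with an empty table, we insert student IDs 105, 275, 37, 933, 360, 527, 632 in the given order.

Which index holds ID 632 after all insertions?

105: h=3 → slot 3
275: h=3, probe 3,4 → slot 4
37: h=3, probe 3,4,7 → slot 7
933: h=15 → slot 15
360: h=3, probe 3,4,7,12 → slot 12
527: h=0 → slot 0
632: h=3, probe 3,4,7,12,2 → slot 2
Table: [527, ., 632, 105, 275, ., ., 37, ., ., ., ., 360, ., ., 933, .]

2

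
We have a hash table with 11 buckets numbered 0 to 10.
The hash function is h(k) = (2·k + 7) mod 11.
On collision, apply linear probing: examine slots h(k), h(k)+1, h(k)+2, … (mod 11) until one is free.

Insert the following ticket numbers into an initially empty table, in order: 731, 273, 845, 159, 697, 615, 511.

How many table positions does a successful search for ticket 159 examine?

731 hashes to 6; slot 6 is free => place at 6.
273 hashes to 3; slot 3 is free => place at 3.
845 hashes to 3; 3 taken => place at 4.
159 hashes to 6; 6 taken => place at 7.
697 hashes to 4; 4 taken => place at 5.
615 hashes to 5; 5,6,7 taken => place at 8.
511 hashes to 6; 6,7,8 taken => place at 9.
Table: [∅, ∅, ∅, 273, 845, 697, 731, 159, 615, 511, ∅]
Lookup 159: h=6, probe 6,7 → found at 7.

2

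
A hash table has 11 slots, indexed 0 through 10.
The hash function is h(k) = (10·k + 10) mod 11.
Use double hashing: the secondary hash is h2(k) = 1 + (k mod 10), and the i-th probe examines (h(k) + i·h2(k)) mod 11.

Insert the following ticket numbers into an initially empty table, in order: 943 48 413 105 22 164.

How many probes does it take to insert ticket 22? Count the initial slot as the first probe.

3

943: h=2 -> slot 2
48: h=6 -> slot 6
413: h=4 -> slot 4
105: h=4, h2=6, probe 4,10 -> slot 10
22: h=10, h2=3, probe 10,2,5 -> slot 5
164: h=0 -> slot 0
Table: [164, -, 943, -, 413, 22, 48, -, -, -, 105]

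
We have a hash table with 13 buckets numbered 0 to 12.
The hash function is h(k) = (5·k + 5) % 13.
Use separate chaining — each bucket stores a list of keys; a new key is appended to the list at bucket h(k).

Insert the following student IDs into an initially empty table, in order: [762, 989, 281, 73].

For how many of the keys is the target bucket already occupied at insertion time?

2

762 → bucket 6
989 → bucket 10
281 → bucket 6 (collision)
73 → bucket 6 (collision)
Final buckets:
0: ∅
1: ∅
2: ∅
3: ∅
4: ∅
5: ∅
6: 762 -> 281 -> 73
7: ∅
8: ∅
9: ∅
10: 989
11: ∅
12: ∅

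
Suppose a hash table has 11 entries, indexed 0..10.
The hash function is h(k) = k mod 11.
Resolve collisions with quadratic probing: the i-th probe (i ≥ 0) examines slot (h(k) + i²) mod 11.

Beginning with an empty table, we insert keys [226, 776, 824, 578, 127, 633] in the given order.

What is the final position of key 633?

226 hashes to 6; slot 6 is free => place at 6.
776 hashes to 6; 6 taken => place at 7.
824 hashes to 10; slot 10 is free => place at 10.
578 hashes to 6; 6,7,10 taken => place at 4.
127 hashes to 6; 6,7,10,4 taken => place at 0.
633 hashes to 6; 6,7,10,4,0 taken => place at 9.
Table: [127, —, —, —, 578, —, 226, 776, —, 633, 824]

9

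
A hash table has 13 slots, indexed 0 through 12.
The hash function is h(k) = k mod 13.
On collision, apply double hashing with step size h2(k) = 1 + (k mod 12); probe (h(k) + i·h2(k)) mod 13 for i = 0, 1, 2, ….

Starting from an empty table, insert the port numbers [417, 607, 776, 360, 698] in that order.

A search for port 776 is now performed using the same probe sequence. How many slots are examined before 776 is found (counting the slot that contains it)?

417 hashes to 1; slot 1 is free => place at 1.
607 hashes to 9; slot 9 is free => place at 9.
776 hashes to 9, h2=9; 9 taken => place at 5.
360 hashes to 9, h2=1; 9 taken => place at 10.
698 hashes to 9, h2=3; 9 taken => place at 12.
Table: [., 417, ., ., ., 776, ., ., ., 607, 360, ., 698]
Lookup 776: h=9, h2=9, probe 9,5 → found at 5.

2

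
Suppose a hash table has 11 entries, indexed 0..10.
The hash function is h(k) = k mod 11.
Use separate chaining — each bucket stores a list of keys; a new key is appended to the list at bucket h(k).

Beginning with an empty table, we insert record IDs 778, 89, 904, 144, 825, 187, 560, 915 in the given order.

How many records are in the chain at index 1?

2

778 -> bucket 8
89 -> bucket 1
904 -> bucket 2
144 -> bucket 1 (collision)
825 -> bucket 0
187 -> bucket 0 (collision)
560 -> bucket 10
915 -> bucket 2 (collision)
Final buckets:
0: 825 -> 187
1: 89 -> 144
2: 904 -> 915
3: —
4: —
5: —
6: —
7: —
8: 778
9: —
10: 560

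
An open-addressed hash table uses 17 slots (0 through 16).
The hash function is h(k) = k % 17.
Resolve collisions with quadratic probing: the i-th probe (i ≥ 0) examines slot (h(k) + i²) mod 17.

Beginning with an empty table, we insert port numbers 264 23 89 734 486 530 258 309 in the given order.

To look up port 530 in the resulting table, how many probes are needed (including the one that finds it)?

3

264 hashes to 9; slot 9 is free → place at 9.
23 hashes to 6; slot 6 is free → place at 6.
89 hashes to 4; slot 4 is free → place at 4.
734 hashes to 3; slot 3 is free → place at 3.
486 hashes to 10; slot 10 is free → place at 10.
530 hashes to 3; 3,4 taken → place at 7.
258 hashes to 3; 3,4,7 taken → place at 12.
309 hashes to 3; 3,4,7,12 taken → place at 2.
Table: [_, _, 309, 734, 89, _, 23, 530, _, 264, 486, _, 258, _, _, _, _]
Lookup 530: h=3, probe 3,4,7 → found at 7.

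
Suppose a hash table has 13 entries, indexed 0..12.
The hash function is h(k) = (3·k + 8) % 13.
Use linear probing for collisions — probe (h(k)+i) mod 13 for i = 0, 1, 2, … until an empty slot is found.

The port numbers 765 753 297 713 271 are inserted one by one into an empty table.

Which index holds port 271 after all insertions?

6

765 hashes to 2; slot 2 is free → place at 2.
753 hashes to 5; slot 5 is free → place at 5.
297 hashes to 2; 2 taken → place at 3.
713 hashes to 2; 2,3 taken → place at 4.
271 hashes to 2; 2,3,4,5 taken → place at 6.
Table: [., ., 765, 297, 713, 753, 271, ., ., ., ., ., .]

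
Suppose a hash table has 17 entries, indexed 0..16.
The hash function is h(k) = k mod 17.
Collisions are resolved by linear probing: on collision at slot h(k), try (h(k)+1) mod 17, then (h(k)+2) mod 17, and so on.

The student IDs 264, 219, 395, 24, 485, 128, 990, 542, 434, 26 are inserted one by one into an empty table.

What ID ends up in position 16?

Insert 264: h=9, slot 9 empty => index 9.
Insert 219: h=15, slot 15 empty => index 15.
Insert 395: h=4, slot 4 empty => index 4.
Insert 24: h=7, slot 7 empty => index 7.
Insert 485: h=9, slot 9 occupied => index 10.
Insert 128: h=9, slots 9,10 occupied => index 11.
Insert 990: h=4, slot 4 occupied => index 5.
Insert 542: h=15, slot 15 occupied => index 16.
Insert 434: h=9, slots 9,10,11 occupied => index 12.
Insert 26: h=9, slots 9,10,11,12 occupied => index 13.
Table: [—, —, —, —, 395, 990, —, 24, —, 264, 485, 128, 434, 26, —, 219, 542]

542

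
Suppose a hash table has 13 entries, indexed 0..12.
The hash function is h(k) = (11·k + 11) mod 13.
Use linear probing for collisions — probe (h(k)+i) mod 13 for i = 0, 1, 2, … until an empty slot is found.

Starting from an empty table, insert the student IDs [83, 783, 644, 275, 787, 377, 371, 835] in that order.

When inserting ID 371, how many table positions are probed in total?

Insert 83: h=1, slot 1 empty => index 1.
Insert 783: h=5, slot 5 empty => index 5.
Insert 644: h=10, slot 10 empty => index 10.
Insert 275: h=7, slot 7 empty => index 7.
Insert 787: h=10, slot 10 occupied => index 11.
Insert 377: h=11, slot 11 occupied => index 12.
Insert 371: h=10, slots 10,11,12 occupied => index 0.
Insert 835: h=5, slot 5 occupied => index 6.
Table: [371, 83, —, —, —, 783, 835, 275, —, —, 644, 787, 377]

4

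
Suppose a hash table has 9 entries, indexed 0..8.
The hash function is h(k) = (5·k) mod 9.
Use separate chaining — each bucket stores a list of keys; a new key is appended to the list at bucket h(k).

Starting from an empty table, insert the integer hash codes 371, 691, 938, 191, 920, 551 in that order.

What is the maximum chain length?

371 -> bucket 1
691 -> bucket 8
938 -> bucket 1 (collision)
191 -> bucket 1 (collision)
920 -> bucket 1 (collision)
551 -> bucket 1 (collision)
Final buckets:
0: -
1: 371 -> 938 -> 191 -> 920 -> 551
2: -
3: -
4: -
5: -
6: -
7: -
8: 691

5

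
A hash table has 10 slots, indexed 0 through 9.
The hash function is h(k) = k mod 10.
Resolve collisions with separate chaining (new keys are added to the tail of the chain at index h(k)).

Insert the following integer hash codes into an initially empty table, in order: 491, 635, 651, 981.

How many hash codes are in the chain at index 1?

3

Insert 491: h=1, bucket 1 empty -> new chain.
Insert 635: h=5, bucket 5 empty -> new chain.
Insert 651: h=1, bucket 1 nonempty -> append to chain.
Insert 981: h=1, bucket 1 nonempty -> append to chain.
Final buckets:
0: —
1: 491 -> 651 -> 981
2: —
3: —
4: —
5: 635
6: —
7: —
8: —
9: —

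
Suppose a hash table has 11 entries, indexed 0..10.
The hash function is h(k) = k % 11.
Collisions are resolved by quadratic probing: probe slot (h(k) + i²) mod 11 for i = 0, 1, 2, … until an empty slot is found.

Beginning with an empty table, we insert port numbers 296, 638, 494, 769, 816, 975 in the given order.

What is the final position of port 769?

8

296: h=10 -> slot 10
638: h=0 -> slot 0
494: h=10, probe 10,0,3 -> slot 3
769: h=10, probe 10,0,3,8 -> slot 8
816: h=2 -> slot 2
975: h=7 -> slot 7
Table: [638, ∅, 816, 494, ∅, ∅, ∅, 975, 769, ∅, 296]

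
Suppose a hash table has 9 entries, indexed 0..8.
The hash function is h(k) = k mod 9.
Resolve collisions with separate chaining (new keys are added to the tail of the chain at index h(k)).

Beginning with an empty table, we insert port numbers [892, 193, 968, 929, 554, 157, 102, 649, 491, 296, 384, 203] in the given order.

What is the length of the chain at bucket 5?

892 -> bucket 1
193 -> bucket 4
968 -> bucket 5
929 -> bucket 2
554 -> bucket 5 (collision)
157 -> bucket 4 (collision)
102 -> bucket 3
649 -> bucket 1 (collision)
491 -> bucket 5 (collision)
296 -> bucket 8
384 -> bucket 6
203 -> bucket 5 (collision)
Final buckets:
0: -
1: 892 -> 649
2: 929
3: 102
4: 193 -> 157
5: 968 -> 554 -> 491 -> 203
6: 384
7: -
8: 296

4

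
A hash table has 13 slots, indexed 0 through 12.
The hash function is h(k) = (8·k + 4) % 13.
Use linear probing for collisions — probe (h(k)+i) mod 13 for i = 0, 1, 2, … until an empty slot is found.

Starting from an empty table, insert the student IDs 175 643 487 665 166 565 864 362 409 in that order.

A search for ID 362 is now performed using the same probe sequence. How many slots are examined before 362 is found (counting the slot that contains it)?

Insert 175: h=0, slot 0 empty => index 0.
Insert 643: h=0, slot 0 occupied => index 1.
Insert 487: h=0, slots 0,1 occupied => index 2.
Insert 665: h=7, slot 7 empty => index 7.
Insert 166: h=6, slot 6 empty => index 6.
Insert 565: h=0, slots 0,1,2 occupied => index 3.
Insert 864: h=0, slots 0,1,2,3 occupied => index 4.
Insert 362: h=1, slots 1,2,3,4 occupied => index 5.
Insert 409: h=0, slots 0,1,2,3,4,5,6,7 occupied => index 8.
Table: [175, 643, 487, 565, 864, 362, 166, 665, 409, ., ., ., .]
Lookup 362: h=1, probe 1,2,3,4,5 → found at 5.

5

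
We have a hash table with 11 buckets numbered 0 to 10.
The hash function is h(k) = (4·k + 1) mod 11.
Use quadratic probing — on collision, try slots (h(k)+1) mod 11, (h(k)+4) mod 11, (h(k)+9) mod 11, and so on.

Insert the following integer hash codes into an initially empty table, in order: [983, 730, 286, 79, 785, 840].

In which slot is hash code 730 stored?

7

983 hashes to 6; slot 6 is free -> place at 6.
730 hashes to 6; 6 taken -> place at 7.
286 hashes to 1; slot 1 is free -> place at 1.
79 hashes to 9; slot 9 is free -> place at 9.
785 hashes to 6; 6,7 taken -> place at 10.
840 hashes to 6; 6,7,10 taken -> place at 4.
Table: [_, 286, _, _, 840, _, 983, 730, _, 79, 785]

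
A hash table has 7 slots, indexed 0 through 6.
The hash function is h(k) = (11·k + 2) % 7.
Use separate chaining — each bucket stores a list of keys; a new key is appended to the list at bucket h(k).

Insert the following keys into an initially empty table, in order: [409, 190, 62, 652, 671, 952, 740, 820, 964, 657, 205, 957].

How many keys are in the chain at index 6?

3

Insert 409: h=0, bucket 0 empty → new chain.
Insert 190: h=6, bucket 6 empty → new chain.
Insert 62: h=5, bucket 5 empty → new chain.
Insert 652: h=6, bucket 6 nonempty → append to chain.
Insert 671: h=5, bucket 5 nonempty → append to chain.
Insert 952: h=2, bucket 2 empty → new chain.
Insert 740: h=1, bucket 1 empty → new chain.
Insert 820: h=6, bucket 6 nonempty → append to chain.
Insert 964: h=1, bucket 1 nonempty → append to chain.
Insert 657: h=5, bucket 5 nonempty → append to chain.
Insert 205: h=3, bucket 3 empty → new chain.
Insert 957: h=1, bucket 1 nonempty → append to chain.
Final buckets:
0: 409
1: 740 -> 964 -> 957
2: 952
3: 205
4: .
5: 62 -> 671 -> 657
6: 190 -> 652 -> 820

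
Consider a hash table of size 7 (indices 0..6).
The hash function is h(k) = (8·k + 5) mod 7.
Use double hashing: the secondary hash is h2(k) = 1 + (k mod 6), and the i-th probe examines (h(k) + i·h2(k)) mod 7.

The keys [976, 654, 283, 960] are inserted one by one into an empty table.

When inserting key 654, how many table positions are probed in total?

976: h=1 -> slot 1
654: h=1, h2=1, probe 1,2 -> slot 2
283: h=1, h2=2, probe 1,3 -> slot 3
960: h=6 -> slot 6
Table: [—, 976, 654, 283, —, —, 960]

2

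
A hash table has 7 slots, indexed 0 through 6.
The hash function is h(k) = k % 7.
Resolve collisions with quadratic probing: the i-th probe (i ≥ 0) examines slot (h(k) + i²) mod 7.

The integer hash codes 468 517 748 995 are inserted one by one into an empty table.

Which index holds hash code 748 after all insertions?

468: h=6 → slot 6
517: h=6, probe 6,0 → slot 0
748: h=6, probe 6,0,3 → slot 3
995: h=1 → slot 1
Table: [517, 995, _, 748, _, _, 468]

3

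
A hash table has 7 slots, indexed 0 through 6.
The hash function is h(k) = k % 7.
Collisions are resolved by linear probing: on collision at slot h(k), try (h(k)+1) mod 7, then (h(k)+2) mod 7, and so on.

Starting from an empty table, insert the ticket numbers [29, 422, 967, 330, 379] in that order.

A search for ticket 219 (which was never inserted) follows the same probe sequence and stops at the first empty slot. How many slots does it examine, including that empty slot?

5

29: h=1 => slot 1
422: h=2 => slot 2
967: h=1, probe 1,2,3 => slot 3
330: h=1, probe 1,2,3,4 => slot 4
379: h=1, probe 1,2,3,4,5 => slot 5
Table: [., 29, 422, 967, 330, 379, .]
Lookup 219: h=2, probe 2,3,4,5,6 → slot 6 empty, not found.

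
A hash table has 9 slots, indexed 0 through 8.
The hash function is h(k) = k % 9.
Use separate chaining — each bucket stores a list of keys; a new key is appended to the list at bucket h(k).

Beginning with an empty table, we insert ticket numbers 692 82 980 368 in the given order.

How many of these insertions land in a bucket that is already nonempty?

692 → bucket 8
82 → bucket 1
980 → bucket 8 (collision)
368 → bucket 8 (collision)
Final buckets:
0: —
1: 82
2: —
3: —
4: —
5: —
6: —
7: —
8: 692 -> 980 -> 368

2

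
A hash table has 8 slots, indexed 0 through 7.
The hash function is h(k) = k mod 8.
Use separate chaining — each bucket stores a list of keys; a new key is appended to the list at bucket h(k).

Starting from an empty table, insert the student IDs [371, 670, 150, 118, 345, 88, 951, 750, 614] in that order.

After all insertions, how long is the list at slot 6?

Insert 371: h=3, bucket 3 empty → new chain.
Insert 670: h=6, bucket 6 empty → new chain.
Insert 150: h=6, bucket 6 nonempty → append to chain.
Insert 118: h=6, bucket 6 nonempty → append to chain.
Insert 345: h=1, bucket 1 empty → new chain.
Insert 88: h=0, bucket 0 empty → new chain.
Insert 951: h=7, bucket 7 empty → new chain.
Insert 750: h=6, bucket 6 nonempty → append to chain.
Insert 614: h=6, bucket 6 nonempty → append to chain.
Final buckets:
0: 88
1: 345
2: -
3: 371
4: -
5: -
6: 670 -> 150 -> 118 -> 750 -> 614
7: 951

5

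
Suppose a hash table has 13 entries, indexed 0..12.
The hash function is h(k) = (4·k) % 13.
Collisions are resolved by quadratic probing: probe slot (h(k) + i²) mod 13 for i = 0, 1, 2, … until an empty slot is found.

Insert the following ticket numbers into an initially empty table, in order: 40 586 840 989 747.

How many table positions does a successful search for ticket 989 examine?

40 hashes to 4; slot 4 is free -> place at 4.
586 hashes to 4; 4 taken -> place at 5.
840 hashes to 6; slot 6 is free -> place at 6.
989 hashes to 4; 4,5 taken -> place at 8.
747 hashes to 11; slot 11 is free -> place at 11.
Table: [—, —, —, —, 40, 586, 840, —, 989, —, —, 747, —]
Lookup 989: h=4, probe 4,5,8 → found at 8.

3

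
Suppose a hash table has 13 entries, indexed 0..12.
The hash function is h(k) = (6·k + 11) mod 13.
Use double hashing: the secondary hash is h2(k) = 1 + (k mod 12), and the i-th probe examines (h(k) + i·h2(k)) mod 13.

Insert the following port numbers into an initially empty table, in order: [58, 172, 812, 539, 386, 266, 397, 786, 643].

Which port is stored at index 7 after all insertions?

Insert 58: h=8, slot 8 empty → index 8.
Insert 172: h=3, slot 3 empty → index 3.
Insert 812: h=8, h2=9, slot 8 occupied → index 4.
Insert 539: h=8, h2=12, slot 8 occupied → index 7.
Insert 386: h=0, slot 0 empty → index 0.
Insert 266: h=8, h2=3, slot 8 occupied → index 11.
Insert 397: h=1, slot 1 empty → index 1.
Insert 786: h=8, h2=7, slot 8 occupied → index 2.
Insert 643: h=8, h2=8, slots 8,3,11 occupied → index 6.
Table: [386, 397, 786, 172, 812, _, 643, 539, 58, _, _, 266, _]

539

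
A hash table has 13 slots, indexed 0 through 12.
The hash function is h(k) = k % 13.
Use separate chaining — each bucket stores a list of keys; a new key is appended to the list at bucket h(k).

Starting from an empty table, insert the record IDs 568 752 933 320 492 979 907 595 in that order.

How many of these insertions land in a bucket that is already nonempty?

3

Insert 568: h=9, bucket 9 empty → new chain.
Insert 752: h=11, bucket 11 empty → new chain.
Insert 933: h=10, bucket 10 empty → new chain.
Insert 320: h=8, bucket 8 empty → new chain.
Insert 492: h=11, bucket 11 nonempty → append to chain.
Insert 979: h=4, bucket 4 empty → new chain.
Insert 907: h=10, bucket 10 nonempty → append to chain.
Insert 595: h=10, bucket 10 nonempty → append to chain.
Final buckets:
0: ∅
1: ∅
2: ∅
3: ∅
4: 979
5: ∅
6: ∅
7: ∅
8: 320
9: 568
10: 933 -> 907 -> 595
11: 752 -> 492
12: ∅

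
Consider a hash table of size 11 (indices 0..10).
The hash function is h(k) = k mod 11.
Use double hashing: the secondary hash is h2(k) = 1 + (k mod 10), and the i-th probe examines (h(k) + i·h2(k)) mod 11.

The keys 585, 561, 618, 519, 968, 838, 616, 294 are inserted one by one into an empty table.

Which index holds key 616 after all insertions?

585: h=2 -> slot 2
561: h=0 -> slot 0
618: h=2, h2=9, probe 2,0,9 -> slot 9
519: h=2, h2=10, probe 2,1 -> slot 1
968: h=0, h2=9, probe 0,9,7 -> slot 7
838: h=2, h2=9, probe 2,0,9,7,5 -> slot 5
616: h=0, h2=7, probe 0,7,3 -> slot 3
294: h=8 -> slot 8
Table: [561, 519, 585, 616, —, 838, —, 968, 294, 618, —]

3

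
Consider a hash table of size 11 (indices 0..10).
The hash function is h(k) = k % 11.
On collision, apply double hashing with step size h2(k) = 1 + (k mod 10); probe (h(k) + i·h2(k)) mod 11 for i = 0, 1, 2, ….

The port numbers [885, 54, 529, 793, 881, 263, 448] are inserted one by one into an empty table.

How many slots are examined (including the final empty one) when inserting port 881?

2

885 hashes to 5; slot 5 is free => place at 5.
54 hashes to 10; slot 10 is free => place at 10.
529 hashes to 1; slot 1 is free => place at 1.
793 hashes to 1, h2=4; 1,5 taken => place at 9.
881 hashes to 1, h2=2; 1 taken => place at 3.
263 hashes to 10, h2=4; 10,3 taken => place at 7.
448 hashes to 8; slot 8 is free => place at 8.
Table: [∅, 529, ∅, 881, ∅, 885, ∅, 263, 448, 793, 54]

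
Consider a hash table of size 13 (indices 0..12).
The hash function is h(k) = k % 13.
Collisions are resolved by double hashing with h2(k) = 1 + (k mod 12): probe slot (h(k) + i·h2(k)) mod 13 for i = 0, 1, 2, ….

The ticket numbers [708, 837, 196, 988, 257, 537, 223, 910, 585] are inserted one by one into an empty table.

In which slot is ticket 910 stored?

11

708 hashes to 6; slot 6 is free → place at 6.
837 hashes to 5; slot 5 is free → place at 5.
196 hashes to 1; slot 1 is free → place at 1.
988 hashes to 0; slot 0 is free → place at 0.
257 hashes to 10; slot 10 is free → place at 10.
537 hashes to 4; slot 4 is free → place at 4.
223 hashes to 2; slot 2 is free → place at 2.
910 hashes to 0, h2=11; 0 taken → place at 11.
585 hashes to 0, h2=10; 0,10 taken → place at 7.
Table: [988, 196, 223, ., 537, 837, 708, 585, ., ., 257, 910, .]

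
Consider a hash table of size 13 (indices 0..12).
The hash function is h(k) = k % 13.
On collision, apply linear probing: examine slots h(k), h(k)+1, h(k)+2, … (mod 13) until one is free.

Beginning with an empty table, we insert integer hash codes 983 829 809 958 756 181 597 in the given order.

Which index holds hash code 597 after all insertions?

983 hashes to 8; slot 8 is free -> place at 8.
829 hashes to 10; slot 10 is free -> place at 10.
809 hashes to 3; slot 3 is free -> place at 3.
958 hashes to 9; slot 9 is free -> place at 9.
756 hashes to 2; slot 2 is free -> place at 2.
181 hashes to 12; slot 12 is free -> place at 12.
597 hashes to 12; 12 taken -> place at 0.
Table: [597, -, 756, 809, -, -, -, -, 983, 958, 829, -, 181]

0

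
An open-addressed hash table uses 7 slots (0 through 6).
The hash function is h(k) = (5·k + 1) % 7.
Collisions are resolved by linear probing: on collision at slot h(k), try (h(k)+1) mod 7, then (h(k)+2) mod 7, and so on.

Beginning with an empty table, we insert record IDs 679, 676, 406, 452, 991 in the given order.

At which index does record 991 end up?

Insert 679: h=1, slot 1 empty -> index 1.
Insert 676: h=0, slot 0 empty -> index 0.
Insert 406: h=1, slot 1 occupied -> index 2.
Insert 452: h=0, slots 0,1,2 occupied -> index 3.
Insert 991: h=0, slots 0,1,2,3 occupied -> index 4.
Table: [676, 679, 406, 452, 991, ∅, ∅]

4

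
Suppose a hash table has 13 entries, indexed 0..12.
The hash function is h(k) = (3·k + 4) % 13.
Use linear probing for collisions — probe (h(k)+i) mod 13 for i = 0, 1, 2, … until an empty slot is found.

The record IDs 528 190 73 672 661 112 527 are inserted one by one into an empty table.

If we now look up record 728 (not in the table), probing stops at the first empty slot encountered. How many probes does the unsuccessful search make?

528: h=2 → slot 2
190: h=2, probe 2,3 → slot 3
73: h=2, probe 2,3,4 → slot 4
672: h=5 → slot 5
661: h=11 → slot 11
112: h=2, probe 2,3,4,5,6 → slot 6
527: h=12 → slot 12
Table: [-, -, 528, 190, 73, 672, 112, -, -, -, -, 661, 527]
Lookup 728: h=4, probe 4,5,6,7 → slot 7 empty, not found.

4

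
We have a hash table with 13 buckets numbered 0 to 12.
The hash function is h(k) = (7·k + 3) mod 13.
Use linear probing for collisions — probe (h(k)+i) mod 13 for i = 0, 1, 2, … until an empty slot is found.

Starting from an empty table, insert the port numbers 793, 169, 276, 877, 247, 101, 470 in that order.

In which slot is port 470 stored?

7

Insert 793: h=3, slot 3 empty => index 3.
Insert 169: h=3, slot 3 occupied => index 4.
Insert 276: h=11, slot 11 empty => index 11.
Insert 877: h=6, slot 6 empty => index 6.
Insert 247: h=3, slots 3,4 occupied => index 5.
Insert 101: h=8, slot 8 empty => index 8.
Insert 470: h=4, slots 4,5,6 occupied => index 7.
Table: [., ., ., 793, 169, 247, 877, 470, 101, ., ., 276, .]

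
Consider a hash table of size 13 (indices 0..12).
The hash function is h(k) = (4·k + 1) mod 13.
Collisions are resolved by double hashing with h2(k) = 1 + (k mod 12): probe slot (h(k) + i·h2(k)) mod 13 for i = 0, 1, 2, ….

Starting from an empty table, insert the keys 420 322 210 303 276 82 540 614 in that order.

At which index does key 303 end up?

420: h=4 -> slot 4
322: h=2 -> slot 2
210: h=9 -> slot 9
303: h=4, h2=4, probe 4,8 -> slot 8
276: h=0 -> slot 0
82: h=4, h2=11, probe 4,2,0,11 -> slot 11
540: h=3 -> slot 3
614: h=0, h2=3, probe 0,3,6 -> slot 6
Table: [276, _, 322, 540, 420, _, 614, _, 303, 210, _, 82, _]

8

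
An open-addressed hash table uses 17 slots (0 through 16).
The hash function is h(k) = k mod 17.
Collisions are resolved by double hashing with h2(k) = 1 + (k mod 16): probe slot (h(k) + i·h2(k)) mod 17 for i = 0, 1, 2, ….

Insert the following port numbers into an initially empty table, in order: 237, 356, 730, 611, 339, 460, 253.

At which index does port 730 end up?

Insert 237: h=16, slot 16 empty => index 16.
Insert 356: h=16, h2=5, slot 16 occupied => index 4.
Insert 730: h=16, h2=11, slot 16 occupied => index 10.
Insert 611: h=16, h2=4, slot 16 occupied => index 3.
Insert 339: h=16, h2=4, slots 16,3 occupied => index 7.
Insert 460: h=1, slot 1 empty => index 1.
Insert 253: h=15, slot 15 empty => index 15.
Table: [-, 460, -, 611, 356, -, -, 339, -, -, 730, -, -, -, -, 253, 237]

10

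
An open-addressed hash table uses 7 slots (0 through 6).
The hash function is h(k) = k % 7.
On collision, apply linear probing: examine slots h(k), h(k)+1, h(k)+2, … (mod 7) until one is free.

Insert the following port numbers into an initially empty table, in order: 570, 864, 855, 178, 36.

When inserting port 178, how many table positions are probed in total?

570: h=3 → slot 3
864: h=3, probe 3,4 → slot 4
855: h=1 → slot 1
178: h=3, probe 3,4,5 → slot 5
36: h=1, probe 1,2 → slot 2
Table: [—, 855, 36, 570, 864, 178, —]

3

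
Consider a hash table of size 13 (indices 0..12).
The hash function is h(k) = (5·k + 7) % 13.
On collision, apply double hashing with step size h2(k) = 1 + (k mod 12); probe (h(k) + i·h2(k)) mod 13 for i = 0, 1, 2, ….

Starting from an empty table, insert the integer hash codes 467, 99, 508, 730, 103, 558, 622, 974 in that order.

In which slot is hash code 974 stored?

5

467: h=2 -> slot 2
99: h=8 -> slot 8
508: h=12 -> slot 12
730: h=4 -> slot 4
103: h=2, h2=8, probe 2,10 -> slot 10
558: h=2, h2=7, probe 2,9 -> slot 9
622: h=10, h2=11, probe 10,8,6 -> slot 6
974: h=2, h2=3, probe 2,5 -> slot 5
Table: [-, -, 467, -, 730, 974, 622, -, 99, 558, 103, -, 508]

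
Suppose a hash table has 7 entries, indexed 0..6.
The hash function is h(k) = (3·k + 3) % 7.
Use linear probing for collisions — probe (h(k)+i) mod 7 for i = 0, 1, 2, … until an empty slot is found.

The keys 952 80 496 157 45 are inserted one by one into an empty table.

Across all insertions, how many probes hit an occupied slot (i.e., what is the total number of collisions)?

952 hashes to 3; slot 3 is free => place at 3.
80 hashes to 5; slot 5 is free => place at 5.
496 hashes to 0; slot 0 is free => place at 0.
157 hashes to 5; 5 taken => place at 6.
45 hashes to 5; 5,6,0 taken => place at 1.
Table: [496, 45, ., 952, ., 80, 157]

4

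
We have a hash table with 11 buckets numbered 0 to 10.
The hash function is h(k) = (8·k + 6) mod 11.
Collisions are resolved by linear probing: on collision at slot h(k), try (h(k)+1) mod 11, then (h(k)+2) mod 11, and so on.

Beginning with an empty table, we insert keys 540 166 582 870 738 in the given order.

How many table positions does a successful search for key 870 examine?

540: h=3 -> slot 3
166: h=3, probe 3,4 -> slot 4
582: h=9 -> slot 9
870: h=3, probe 3,4,5 -> slot 5
738: h=3, probe 3,4,5,6 -> slot 6
Table: [∅, ∅, ∅, 540, 166, 870, 738, ∅, ∅, 582, ∅]
Lookup 870: h=3, probe 3,4,5 → found at 5.

3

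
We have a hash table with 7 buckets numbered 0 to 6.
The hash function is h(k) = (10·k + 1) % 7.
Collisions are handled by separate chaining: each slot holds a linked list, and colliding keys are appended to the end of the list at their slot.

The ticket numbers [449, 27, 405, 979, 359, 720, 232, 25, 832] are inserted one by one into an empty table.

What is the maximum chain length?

449 -> bucket 4
27 -> bucket 5
405 -> bucket 5 (collision)
979 -> bucket 5 (collision)
359 -> bucket 0
720 -> bucket 5 (collision)
232 -> bucket 4 (collision)
25 -> bucket 6
832 -> bucket 5 (collision)
Final buckets:
0: 359
1: _
2: _
3: _
4: 449 -> 232
5: 27 -> 405 -> 979 -> 720 -> 832
6: 25

5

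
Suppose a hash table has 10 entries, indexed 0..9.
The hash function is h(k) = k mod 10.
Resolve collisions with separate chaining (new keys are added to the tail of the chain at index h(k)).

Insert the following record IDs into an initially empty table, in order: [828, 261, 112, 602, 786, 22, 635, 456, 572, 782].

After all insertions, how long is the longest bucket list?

Insert 828: h=8, bucket 8 empty → new chain.
Insert 261: h=1, bucket 1 empty → new chain.
Insert 112: h=2, bucket 2 empty → new chain.
Insert 602: h=2, bucket 2 nonempty → append to chain.
Insert 786: h=6, bucket 6 empty → new chain.
Insert 22: h=2, bucket 2 nonempty → append to chain.
Insert 635: h=5, bucket 5 empty → new chain.
Insert 456: h=6, bucket 6 nonempty → append to chain.
Insert 572: h=2, bucket 2 nonempty → append to chain.
Insert 782: h=2, bucket 2 nonempty → append to chain.
Final buckets:
0: .
1: 261
2: 112 -> 602 -> 22 -> 572 -> 782
3: .
4: .
5: 635
6: 786 -> 456
7: .
8: 828
9: .

5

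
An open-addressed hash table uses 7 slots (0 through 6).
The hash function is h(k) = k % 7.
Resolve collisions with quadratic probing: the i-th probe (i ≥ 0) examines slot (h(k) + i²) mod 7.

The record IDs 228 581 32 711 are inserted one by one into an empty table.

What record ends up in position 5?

228: h=4 -> slot 4
581: h=0 -> slot 0
32: h=4, probe 4,5 -> slot 5
711: h=4, probe 4,5,1 -> slot 1
Table: [581, 711, —, —, 228, 32, —]

32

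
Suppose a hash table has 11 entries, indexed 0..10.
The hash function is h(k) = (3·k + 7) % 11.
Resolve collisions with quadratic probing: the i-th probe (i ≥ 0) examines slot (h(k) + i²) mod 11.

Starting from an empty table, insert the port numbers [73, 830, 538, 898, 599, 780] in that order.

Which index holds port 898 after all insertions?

Insert 73: h=6, slot 6 empty -> index 6.
Insert 830: h=0, slot 0 empty -> index 0.
Insert 538: h=4, slot 4 empty -> index 4.
Insert 898: h=6, slot 6 occupied -> index 7.
Insert 599: h=0, slot 0 occupied -> index 1.
Insert 780: h=4, slot 4 occupied -> index 5.
Table: [830, 599, —, —, 538, 780, 73, 898, —, —, —]

7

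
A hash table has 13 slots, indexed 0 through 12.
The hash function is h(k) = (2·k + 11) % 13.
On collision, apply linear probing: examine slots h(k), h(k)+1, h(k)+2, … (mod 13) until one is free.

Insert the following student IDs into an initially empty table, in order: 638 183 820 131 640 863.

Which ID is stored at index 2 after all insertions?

638 hashes to 0; slot 0 is free → place at 0.
183 hashes to 0; 0 taken → place at 1.
820 hashes to 0; 0,1 taken → place at 2.
131 hashes to 0; 0,1,2 taken → place at 3.
640 hashes to 4; slot 4 is free → place at 4.
863 hashes to 8; slot 8 is free → place at 8.
Table: [638, 183, 820, 131, 640, -, -, -, 863, -, -, -, -]

820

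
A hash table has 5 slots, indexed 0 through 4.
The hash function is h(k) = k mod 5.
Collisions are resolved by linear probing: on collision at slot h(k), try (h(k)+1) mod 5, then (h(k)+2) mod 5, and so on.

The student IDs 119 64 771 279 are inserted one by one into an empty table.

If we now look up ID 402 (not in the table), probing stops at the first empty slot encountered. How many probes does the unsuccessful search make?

119 hashes to 4; slot 4 is free => place at 4.
64 hashes to 4; 4 taken => place at 0.
771 hashes to 1; slot 1 is free => place at 1.
279 hashes to 4; 4,0,1 taken => place at 2.
Table: [64, 771, 279, ∅, 119]
Lookup 402: h=2, probe 2,3 → slot 3 empty, not found.

2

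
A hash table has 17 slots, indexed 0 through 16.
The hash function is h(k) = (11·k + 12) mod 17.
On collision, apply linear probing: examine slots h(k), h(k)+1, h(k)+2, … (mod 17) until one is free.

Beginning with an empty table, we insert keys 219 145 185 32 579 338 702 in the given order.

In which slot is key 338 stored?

11

219 hashes to 7; slot 7 is free → place at 7.
145 hashes to 9; slot 9 is free → place at 9.
185 hashes to 7; 7 taken → place at 8.
32 hashes to 7; 7,8,9 taken → place at 10.
579 hashes to 6; slot 6 is free → place at 6.
338 hashes to 7; 7,8,9,10 taken → place at 11.
702 hashes to 16; slot 16 is free → place at 16.
Table: [∅, ∅, ∅, ∅, ∅, ∅, 579, 219, 185, 145, 32, 338, ∅, ∅, ∅, ∅, 702]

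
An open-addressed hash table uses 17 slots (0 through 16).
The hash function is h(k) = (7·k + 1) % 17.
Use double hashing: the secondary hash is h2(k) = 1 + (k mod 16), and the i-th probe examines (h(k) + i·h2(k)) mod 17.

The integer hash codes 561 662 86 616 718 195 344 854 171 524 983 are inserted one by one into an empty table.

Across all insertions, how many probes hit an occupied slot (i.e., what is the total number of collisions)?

5

561 hashes to 1; slot 1 is free → place at 1.
662 hashes to 11; slot 11 is free → place at 11.
86 hashes to 8; slot 8 is free → place at 8.
616 hashes to 12; slot 12 is free → place at 12.
718 hashes to 12, h2=15; 12 taken → place at 10.
195 hashes to 6; slot 6 is free → place at 6.
344 hashes to 12, h2=9; 12 taken → place at 4.
854 hashes to 12, h2=7; 12 taken → place at 2.
171 hashes to 8, h2=12; 8 taken → place at 3.
524 hashes to 14; slot 14 is free → place at 14.
983 hashes to 14, h2=8; 14 taken → place at 5.
Table: [—, 561, 854, 171, 344, 983, 195, —, 86, —, 718, 662, 616, —, 524, —, —]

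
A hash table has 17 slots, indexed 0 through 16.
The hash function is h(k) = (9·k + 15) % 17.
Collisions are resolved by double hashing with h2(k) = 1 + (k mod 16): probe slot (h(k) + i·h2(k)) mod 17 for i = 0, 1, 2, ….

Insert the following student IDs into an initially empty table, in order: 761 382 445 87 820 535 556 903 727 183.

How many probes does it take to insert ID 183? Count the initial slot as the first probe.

4

761: h=13 => slot 13
382: h=2 => slot 2
445: h=8 => slot 8
87: h=16 => slot 16
820: h=0 => slot 0
535: h=2, h2=8, probe 2,10 => slot 10
556: h=4 => slot 4
903: h=16, h2=8, probe 16,7 => slot 7
727: h=13, h2=8, probe 13,4,12 => slot 12
183: h=13, h2=8, probe 13,4,12,3 => slot 3
Table: [820, -, 382, 183, 556, -, -, 903, 445, -, 535, -, 727, 761, -, -, 87]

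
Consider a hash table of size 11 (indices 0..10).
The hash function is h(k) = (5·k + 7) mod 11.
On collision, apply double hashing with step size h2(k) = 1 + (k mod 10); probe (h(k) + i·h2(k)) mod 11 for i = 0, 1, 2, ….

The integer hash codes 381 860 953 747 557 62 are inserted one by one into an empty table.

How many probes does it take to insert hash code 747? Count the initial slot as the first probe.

Insert 381: h=9, slot 9 empty -> index 9.
Insert 860: h=6, slot 6 empty -> index 6.
Insert 953: h=9, h2=4, slot 9 occupied -> index 2.
Insert 747: h=2, h2=8, slot 2 occupied -> index 10.
Insert 557: h=9, h2=8, slots 9,6 occupied -> index 3.
Insert 62: h=9, h2=3, slot 9 occupied -> index 1.
Table: [_, 62, 953, 557, _, _, 860, _, _, 381, 747]

2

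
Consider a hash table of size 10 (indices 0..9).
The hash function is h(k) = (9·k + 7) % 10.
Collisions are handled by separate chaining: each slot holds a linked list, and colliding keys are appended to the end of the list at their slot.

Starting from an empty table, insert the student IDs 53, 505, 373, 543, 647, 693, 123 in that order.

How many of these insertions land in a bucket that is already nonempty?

4

53 -> bucket 4
505 -> bucket 2
373 -> bucket 4 (collision)
543 -> bucket 4 (collision)
647 -> bucket 0
693 -> bucket 4 (collision)
123 -> bucket 4 (collision)
Final buckets:
0: 647
1: -
2: 505
3: -
4: 53 -> 373 -> 543 -> 693 -> 123
5: -
6: -
7: -
8: -
9: -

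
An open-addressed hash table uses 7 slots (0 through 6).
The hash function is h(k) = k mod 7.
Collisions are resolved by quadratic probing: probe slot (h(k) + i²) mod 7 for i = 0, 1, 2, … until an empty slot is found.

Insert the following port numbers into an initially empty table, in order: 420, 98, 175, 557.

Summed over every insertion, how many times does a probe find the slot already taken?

420 hashes to 0; slot 0 is free -> place at 0.
98 hashes to 0; 0 taken -> place at 1.
175 hashes to 0; 0,1 taken -> place at 4.
557 hashes to 4; 4 taken -> place at 5.
Table: [420, 98, -, -, 175, 557, -]

4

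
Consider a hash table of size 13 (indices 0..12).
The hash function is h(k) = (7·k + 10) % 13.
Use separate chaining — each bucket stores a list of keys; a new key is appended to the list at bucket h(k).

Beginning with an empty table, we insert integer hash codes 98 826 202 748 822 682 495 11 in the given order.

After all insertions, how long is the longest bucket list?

4

98 → bucket 7
826 → bucket 7 (collision)
202 → bucket 7 (collision)
748 → bucket 7 (collision)
822 → bucket 5
682 → bucket 0
495 → bucket 4
11 → bucket 9
Final buckets:
0: 682
1: -
2: -
3: -
4: 495
5: 822
6: -
7: 98 -> 826 -> 202 -> 748
8: -
9: 11
10: -
11: -
12: -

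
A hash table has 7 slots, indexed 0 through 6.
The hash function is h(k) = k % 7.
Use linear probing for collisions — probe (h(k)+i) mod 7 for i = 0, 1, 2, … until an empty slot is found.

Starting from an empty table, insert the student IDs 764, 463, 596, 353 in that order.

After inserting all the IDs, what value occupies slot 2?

463

764: h=1 => slot 1
463: h=1, probe 1,2 => slot 2
596: h=1, probe 1,2,3 => slot 3
353: h=3, probe 3,4 => slot 4
Table: [., 764, 463, 596, 353, ., .]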